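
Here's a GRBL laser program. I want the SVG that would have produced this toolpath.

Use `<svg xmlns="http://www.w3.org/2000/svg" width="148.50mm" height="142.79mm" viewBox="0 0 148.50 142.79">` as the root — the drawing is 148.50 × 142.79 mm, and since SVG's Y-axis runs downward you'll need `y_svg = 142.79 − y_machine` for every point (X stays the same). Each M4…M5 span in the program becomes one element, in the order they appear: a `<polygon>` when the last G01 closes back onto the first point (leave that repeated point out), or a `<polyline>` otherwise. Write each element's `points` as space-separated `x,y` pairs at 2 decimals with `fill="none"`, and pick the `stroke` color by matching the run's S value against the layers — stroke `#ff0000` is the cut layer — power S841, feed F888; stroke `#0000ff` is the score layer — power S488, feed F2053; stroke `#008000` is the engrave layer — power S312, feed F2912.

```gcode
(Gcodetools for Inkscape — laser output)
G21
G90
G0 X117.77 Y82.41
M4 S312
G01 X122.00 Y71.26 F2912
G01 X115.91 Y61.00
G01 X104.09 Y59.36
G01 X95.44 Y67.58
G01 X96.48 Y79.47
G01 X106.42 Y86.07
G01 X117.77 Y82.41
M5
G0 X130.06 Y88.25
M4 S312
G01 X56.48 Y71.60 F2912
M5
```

Each laser-on run becomes one SVG element. Flip Y back into SVG space with y_svg = 142.79 − y_machine. Every run uses S312, so all elements get stroke `#008000` (engrave).

Run 1: The run returns to its start, so emit a `<polygon>` with points (Y-flipped): 117.77,60.38 122.00,71.53 115.91,81.79 104.09,83.43 95.44,75.21 96.48,63.32 106.42,56.72.

Run 2: The run is open, so emit a `<polyline>` with points (Y-flipped): 130.06,54.54 56.48,71.19.

<svg xmlns="http://www.w3.org/2000/svg" width="148.50mm" height="142.79mm" viewBox="0 0 148.50 142.79">
  <polygon points="117.77,60.38 122.00,71.53 115.91,81.79 104.09,83.43 95.44,75.21 96.48,63.32 106.42,56.72" fill="none" stroke="#008000"/>
  <polyline points="130.06,54.54 56.48,71.19" fill="none" stroke="#008000"/>
</svg>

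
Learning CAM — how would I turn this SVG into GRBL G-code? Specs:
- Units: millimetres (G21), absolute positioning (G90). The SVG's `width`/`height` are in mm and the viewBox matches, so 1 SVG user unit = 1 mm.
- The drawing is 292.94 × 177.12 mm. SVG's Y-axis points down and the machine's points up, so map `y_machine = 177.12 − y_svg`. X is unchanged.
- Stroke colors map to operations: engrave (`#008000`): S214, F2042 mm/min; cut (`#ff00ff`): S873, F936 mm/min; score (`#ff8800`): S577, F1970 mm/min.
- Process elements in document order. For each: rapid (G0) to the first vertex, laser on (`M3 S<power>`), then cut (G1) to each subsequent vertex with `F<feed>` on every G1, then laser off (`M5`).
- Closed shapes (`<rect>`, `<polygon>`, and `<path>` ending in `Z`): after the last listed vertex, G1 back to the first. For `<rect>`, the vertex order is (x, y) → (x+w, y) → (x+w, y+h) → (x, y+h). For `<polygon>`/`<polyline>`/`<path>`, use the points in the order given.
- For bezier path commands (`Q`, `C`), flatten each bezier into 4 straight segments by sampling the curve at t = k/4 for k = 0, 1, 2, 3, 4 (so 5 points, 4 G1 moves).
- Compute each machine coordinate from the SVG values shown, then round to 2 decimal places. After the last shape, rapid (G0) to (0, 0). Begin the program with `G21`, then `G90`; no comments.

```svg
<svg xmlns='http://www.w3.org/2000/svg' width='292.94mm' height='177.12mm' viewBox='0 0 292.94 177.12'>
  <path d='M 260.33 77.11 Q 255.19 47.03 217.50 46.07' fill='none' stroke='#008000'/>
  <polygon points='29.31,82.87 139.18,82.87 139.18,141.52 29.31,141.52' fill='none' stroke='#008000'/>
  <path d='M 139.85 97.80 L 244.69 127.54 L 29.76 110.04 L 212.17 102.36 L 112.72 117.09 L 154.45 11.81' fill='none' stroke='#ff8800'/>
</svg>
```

viewBox `0 0 292.94 177.12` with mm width/height → 1 unit = 1 mm. Flip: y_m = 177.12 − y_svg.

**Shape 1** — `<path>` quadratic bezier, stroke `#008000` → engrave (S214, F2042). Control points (SVG): P0=(260.33,77.11), P1=(255.19,47.03), P2=(217.50,46.07); sampled at t=k/4. Machine vertices: (260.33,100.01) → (255.73,113.23) → (247.05,122.81) → (234.31,128.75) → (217.50,131.05). Open path.

**Shape 2** — `<polygon>` rectangle, stroke `#008000` → engrave (S214, F2042). Machine vertices: (29.31,94.25) → (139.18,94.25) → (139.18,35.60) → (29.31,35.60) → (29.31,94.25). Closed: final G1 returns to the first vertex.

**Shape 3** — `<path>` open polyline, stroke `#ff8800` → score (S577, F1970). Machine vertices: (139.85,79.32) → (244.69,49.58) → (29.76,67.08) → (212.17,74.76) → (112.72,60.03) → (154.45,165.31). Open path.

G21
G90
G0 X260.33 Y100.01
M3 S214
G1 X255.73 Y113.23 F2042
G1 X247.05 Y122.81 F2042
G1 X234.31 Y128.75 F2042
G1 X217.50 Y131.05 F2042
M5
G0 X29.31 Y94.25
M3 S214
G1 X139.18 Y94.25 F2042
G1 X139.18 Y35.60 F2042
G1 X29.31 Y35.60 F2042
G1 X29.31 Y94.25 F2042
M5
G0 X139.85 Y79.32
M3 S577
G1 X244.69 Y49.58 F1970
G1 X29.76 Y67.08 F1970
G1 X212.17 Y74.76 F1970
G1 X112.72 Y60.03 F1970
G1 X154.45 Y165.31 F1970
M5
G0 X0.00 Y0.00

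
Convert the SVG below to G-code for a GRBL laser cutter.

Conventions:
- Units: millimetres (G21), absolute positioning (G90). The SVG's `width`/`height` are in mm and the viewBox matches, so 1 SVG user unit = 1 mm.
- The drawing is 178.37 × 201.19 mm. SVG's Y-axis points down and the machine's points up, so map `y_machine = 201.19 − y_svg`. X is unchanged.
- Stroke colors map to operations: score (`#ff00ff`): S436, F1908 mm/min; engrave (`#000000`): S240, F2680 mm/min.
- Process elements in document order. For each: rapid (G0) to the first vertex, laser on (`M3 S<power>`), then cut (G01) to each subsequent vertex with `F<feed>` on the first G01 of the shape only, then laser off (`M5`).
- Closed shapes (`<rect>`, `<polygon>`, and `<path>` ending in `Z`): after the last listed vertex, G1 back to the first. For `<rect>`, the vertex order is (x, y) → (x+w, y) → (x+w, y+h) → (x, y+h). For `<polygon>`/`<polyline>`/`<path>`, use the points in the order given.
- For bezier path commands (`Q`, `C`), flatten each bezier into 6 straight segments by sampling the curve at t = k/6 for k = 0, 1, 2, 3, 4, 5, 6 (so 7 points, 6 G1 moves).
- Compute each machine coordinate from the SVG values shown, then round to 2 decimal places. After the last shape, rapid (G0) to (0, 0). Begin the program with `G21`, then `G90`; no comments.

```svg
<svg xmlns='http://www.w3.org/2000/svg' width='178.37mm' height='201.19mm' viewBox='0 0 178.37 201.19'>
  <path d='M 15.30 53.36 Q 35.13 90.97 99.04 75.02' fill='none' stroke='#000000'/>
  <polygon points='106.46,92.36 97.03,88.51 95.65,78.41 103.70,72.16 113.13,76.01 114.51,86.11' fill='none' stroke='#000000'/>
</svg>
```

G21
G90
G0 X15.30 Y147.83
M3 S240
G01 X23.13 Y136.78 F2680
G01 X33.42 Y128.71
G01 X46.15 Y123.61
G01 X61.33 Y121.49
G01 X78.96 Y122.34
G01 X99.04 Y126.17
M5
G0 X106.46 Y108.83
M3 S240
G01 X97.03 Y112.68 F2680
G01 X95.65 Y122.78
G01 X103.70 Y129.03
G01 X113.13 Y125.18
G01 X114.51 Y115.08
G01 X106.46 Y108.83
M5
G0 X0.00 Y0.00

Since the viewBox matches the mm dimensions, user units are millimetres directly. The only transform is the Y-flip y_m = 201.19 − y_svg.

Shape 1 is a quadratic bezier drawn with `<path>`. Its stroke #000000 means engrave at S240, F2680. After flipping Y the toolpath is (15.30,147.83) → (23.13,136.78) → (33.42,128.71) → (46.15,123.61) → (61.33,121.49) → (78.96,122.34) → (99.04,126.17).

Shape 2 is a regular polygon drawn with `<polygon>`. Its stroke #000000 means engrave at S240, F2680. After flipping Y the toolpath is (106.46,108.83) → (97.03,112.68) → (95.65,122.78) → (103.70,129.03) → (113.13,125.18) → (114.51,115.08) → (106.46,108.83), returning to the start.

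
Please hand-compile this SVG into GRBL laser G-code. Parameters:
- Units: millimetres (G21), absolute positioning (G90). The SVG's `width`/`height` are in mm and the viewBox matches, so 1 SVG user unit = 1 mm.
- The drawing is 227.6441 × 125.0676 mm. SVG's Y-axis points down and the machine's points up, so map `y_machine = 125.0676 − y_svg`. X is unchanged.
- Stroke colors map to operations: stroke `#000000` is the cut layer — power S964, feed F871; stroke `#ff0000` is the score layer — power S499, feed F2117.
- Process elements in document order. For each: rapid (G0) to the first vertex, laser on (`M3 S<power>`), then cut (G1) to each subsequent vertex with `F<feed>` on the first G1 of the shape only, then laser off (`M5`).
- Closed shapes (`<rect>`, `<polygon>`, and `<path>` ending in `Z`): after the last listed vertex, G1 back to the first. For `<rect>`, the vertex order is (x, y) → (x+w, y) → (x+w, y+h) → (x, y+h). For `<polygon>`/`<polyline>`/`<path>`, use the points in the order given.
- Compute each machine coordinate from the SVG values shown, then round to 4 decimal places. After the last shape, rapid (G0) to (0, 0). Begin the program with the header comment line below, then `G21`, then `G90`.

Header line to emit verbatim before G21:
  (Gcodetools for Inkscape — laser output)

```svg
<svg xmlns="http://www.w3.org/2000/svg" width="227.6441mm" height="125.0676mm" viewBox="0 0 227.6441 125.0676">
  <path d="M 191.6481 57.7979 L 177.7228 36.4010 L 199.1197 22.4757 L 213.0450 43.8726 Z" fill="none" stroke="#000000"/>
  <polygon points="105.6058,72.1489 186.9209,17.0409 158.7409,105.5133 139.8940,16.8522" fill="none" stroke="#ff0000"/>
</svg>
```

(Gcodetools for Inkscape — laser output)
G21
G90
G0 X191.6481 Y67.2697
M3 S964
G1 X177.7228 Y88.6666 F871
G1 X199.1197 Y102.5919
G1 X213.0450 Y81.1950
G1 X191.6481 Y67.2697
M5
G0 X105.6058 Y52.9187
M3 S499
G1 X186.9209 Y108.0267 F2117
G1 X158.7409 Y19.5543
G1 X139.8940 Y108.2154
G1 X105.6058 Y52.9187
M5
G0 X0.0000 Y0.0000

viewBox `0 0 227.6441 125.0676` with mm width/height → 1 unit = 1 mm. Flip: y_m = 125.0676 − y_svg.

**Shape 1** — `<path>` regular polygon, stroke `#000000` → cut (S964, F871). Machine vertices: (191.6481,67.2697) → (177.7228,88.6666) → (199.1197,102.5919) → (213.0450,81.1950) → (191.6481,67.2697). Closed: final G1 returns to the first vertex.

**Shape 2** — `<polygon>` closed polygon, stroke `#ff0000` → score (S499, F2117). Machine vertices: (105.6058,52.9187) → (186.9209,108.0267) → (158.7409,19.5543) → (139.8940,108.2154) → (105.6058,52.9187). Closed: final G1 returns to the first vertex.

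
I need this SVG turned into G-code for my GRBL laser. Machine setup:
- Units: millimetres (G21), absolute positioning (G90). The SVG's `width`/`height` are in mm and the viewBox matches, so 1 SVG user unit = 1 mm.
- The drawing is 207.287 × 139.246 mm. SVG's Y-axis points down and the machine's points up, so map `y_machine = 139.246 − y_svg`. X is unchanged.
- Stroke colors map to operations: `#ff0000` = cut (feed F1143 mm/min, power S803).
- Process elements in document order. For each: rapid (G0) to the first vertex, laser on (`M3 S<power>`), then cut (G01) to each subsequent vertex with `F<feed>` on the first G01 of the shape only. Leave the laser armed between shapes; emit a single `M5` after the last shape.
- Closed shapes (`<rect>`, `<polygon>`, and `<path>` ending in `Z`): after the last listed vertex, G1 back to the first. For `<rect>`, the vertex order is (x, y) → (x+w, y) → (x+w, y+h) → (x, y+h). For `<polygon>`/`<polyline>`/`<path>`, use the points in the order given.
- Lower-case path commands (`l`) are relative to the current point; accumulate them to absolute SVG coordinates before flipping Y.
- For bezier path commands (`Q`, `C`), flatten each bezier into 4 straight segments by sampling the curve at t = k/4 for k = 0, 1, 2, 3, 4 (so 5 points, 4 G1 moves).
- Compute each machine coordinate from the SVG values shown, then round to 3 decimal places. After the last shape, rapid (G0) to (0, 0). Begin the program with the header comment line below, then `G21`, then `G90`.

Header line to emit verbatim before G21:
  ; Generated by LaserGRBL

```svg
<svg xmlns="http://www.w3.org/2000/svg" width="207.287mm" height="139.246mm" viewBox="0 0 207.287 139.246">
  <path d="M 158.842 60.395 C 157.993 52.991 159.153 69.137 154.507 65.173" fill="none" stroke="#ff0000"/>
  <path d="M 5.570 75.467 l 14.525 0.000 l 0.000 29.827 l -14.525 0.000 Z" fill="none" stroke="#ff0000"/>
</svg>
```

; Generated by LaserGRBL
G21
G90
G0 X158.842 Y78.851
M3 S803
G01 X158.460 Y80.671 F1143
G01 X158.098 Y77.752
G01 X157.025 Y74.188
G01 X154.507 Y74.073
G0 X5.570 Y63.779
M3 S803
G01 X20.095 Y63.779 F1143
G01 X20.095 Y33.952
G01 X5.570 Y33.952
G01 X5.570 Y63.779
M5
G0 X0.000 Y0.000

Since the viewBox matches the mm dimensions, user units are millimetres directly. The only transform is the Y-flip y_m = 139.246 − y_svg.

Shape 1 is a cubic bezier drawn with `<path>`. Its stroke #ff0000 means cut at S803, F1143. After flipping Y the toolpath is (158.842,78.851) → (158.460,80.671) → (158.098,77.752) → (157.025,74.188) → (154.507,74.073).

Shape 2 is a rectangle drawn with `<path>`. Its stroke #ff0000 means cut at S803, F1143. After flipping Y the toolpath is (5.570,63.779) → (20.095,63.779) → (20.095,33.952) → (5.570,33.952) → (5.570,63.779), returning to the start.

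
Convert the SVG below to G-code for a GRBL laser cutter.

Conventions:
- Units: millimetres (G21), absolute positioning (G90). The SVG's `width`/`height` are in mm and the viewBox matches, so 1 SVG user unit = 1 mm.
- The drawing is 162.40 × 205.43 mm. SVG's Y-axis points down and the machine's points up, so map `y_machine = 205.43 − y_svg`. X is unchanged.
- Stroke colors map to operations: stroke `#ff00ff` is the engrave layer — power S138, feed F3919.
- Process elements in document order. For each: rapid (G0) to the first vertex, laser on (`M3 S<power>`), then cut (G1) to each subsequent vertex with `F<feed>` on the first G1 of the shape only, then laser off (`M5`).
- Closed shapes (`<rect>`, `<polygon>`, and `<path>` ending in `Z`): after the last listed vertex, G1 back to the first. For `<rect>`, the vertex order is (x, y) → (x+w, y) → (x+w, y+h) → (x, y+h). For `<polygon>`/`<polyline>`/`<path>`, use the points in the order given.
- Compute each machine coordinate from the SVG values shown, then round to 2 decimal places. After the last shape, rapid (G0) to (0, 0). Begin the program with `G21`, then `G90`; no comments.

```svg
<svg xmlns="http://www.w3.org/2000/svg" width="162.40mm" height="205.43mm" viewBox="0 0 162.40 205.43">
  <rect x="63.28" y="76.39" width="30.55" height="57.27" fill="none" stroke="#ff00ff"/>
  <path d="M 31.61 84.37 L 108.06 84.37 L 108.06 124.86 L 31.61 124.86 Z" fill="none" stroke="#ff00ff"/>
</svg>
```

Since the viewBox matches the mm dimensions, user units are millimetres directly. The only transform is the Y-flip y_m = 205.43 − y_svg.

Shape 1 is a rectangle drawn with `<rect>`. Its stroke #ff00ff means engrave at S138, F3919. After flipping Y the toolpath is (63.28,129.04) → (93.83,129.04) → (93.83,71.77) → (63.28,71.77) → (63.28,129.04), returning to the start.

Shape 2 is a rectangle drawn with `<path>`. Its stroke #ff00ff means engrave at S138, F3919. After flipping Y the toolpath is (31.61,121.06) → (108.06,121.06) → (108.06,80.57) → (31.61,80.57) → (31.61,121.06), returning to the start.

G21
G90
G0 X63.28 Y129.04
M3 S138
G1 X93.83 Y129.04 F3919
G1 X93.83 Y71.77
G1 X63.28 Y71.77
G1 X63.28 Y129.04
M5
G0 X31.61 Y121.06
M3 S138
G1 X108.06 Y121.06 F3919
G1 X108.06 Y80.57
G1 X31.61 Y80.57
G1 X31.61 Y121.06
M5
G0 X0.00 Y0.00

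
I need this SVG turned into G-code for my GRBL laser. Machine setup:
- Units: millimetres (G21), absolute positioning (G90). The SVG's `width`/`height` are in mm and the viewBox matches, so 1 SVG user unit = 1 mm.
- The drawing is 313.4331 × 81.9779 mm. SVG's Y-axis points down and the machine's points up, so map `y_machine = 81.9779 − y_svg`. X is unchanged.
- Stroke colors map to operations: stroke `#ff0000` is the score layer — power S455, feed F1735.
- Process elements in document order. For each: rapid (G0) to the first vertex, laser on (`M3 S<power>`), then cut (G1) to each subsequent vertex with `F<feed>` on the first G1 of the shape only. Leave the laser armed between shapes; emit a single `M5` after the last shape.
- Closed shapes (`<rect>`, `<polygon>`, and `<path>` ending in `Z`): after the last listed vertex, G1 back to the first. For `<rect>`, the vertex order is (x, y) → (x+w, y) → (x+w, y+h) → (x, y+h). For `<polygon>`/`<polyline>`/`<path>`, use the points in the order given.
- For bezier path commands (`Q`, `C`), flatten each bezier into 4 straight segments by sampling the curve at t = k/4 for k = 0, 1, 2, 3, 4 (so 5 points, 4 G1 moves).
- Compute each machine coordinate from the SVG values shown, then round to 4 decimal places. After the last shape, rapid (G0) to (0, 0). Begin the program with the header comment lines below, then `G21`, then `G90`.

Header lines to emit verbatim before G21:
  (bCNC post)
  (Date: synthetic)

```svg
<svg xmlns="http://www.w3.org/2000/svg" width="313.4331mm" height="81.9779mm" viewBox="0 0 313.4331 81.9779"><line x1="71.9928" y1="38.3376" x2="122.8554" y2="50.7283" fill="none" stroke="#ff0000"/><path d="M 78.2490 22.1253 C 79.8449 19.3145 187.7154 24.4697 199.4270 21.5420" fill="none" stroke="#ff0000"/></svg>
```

viewBox `0 0 313.4331 81.9779` with mm width/height → 1 unit = 1 mm. Flip: y_m = 81.9779 − y_svg.

**Shape 1** — `<line>` line segment, stroke `#ff0000` → score (S455, F1735). Machine vertices: (71.9928,43.6403) → (122.8554,31.2496). Open path.

**Shape 2** — `<path>` cubic bezier, stroke `#ff0000` → score (S455, F1735). Control points (SVG): P0=(78.2490,22.1253), P1=(79.8449,19.3145), P2=(187.7154,24.4697), P3=(199.4270,21.5420); sampled at t=k/4. Machine vertices: (78.2490,59.8526) → (96.2094,60.7178) → (135.0446,60.1004) → (175.7765,59.5049) → (199.4270,60.4359). Open path.

(bCNC post)
(Date: synthetic)
G21
G90
G0 X71.9928 Y43.6403
M3 S455
G1 X122.8554 Y31.2496 F1735
G0 X78.2490 Y59.8526
M3 S455
G1 X96.2094 Y60.7178 F1735
G1 X135.0446 Y60.1004
G1 X175.7765 Y59.5049
G1 X199.4270 Y60.4359
M5
G0 X0.0000 Y0.0000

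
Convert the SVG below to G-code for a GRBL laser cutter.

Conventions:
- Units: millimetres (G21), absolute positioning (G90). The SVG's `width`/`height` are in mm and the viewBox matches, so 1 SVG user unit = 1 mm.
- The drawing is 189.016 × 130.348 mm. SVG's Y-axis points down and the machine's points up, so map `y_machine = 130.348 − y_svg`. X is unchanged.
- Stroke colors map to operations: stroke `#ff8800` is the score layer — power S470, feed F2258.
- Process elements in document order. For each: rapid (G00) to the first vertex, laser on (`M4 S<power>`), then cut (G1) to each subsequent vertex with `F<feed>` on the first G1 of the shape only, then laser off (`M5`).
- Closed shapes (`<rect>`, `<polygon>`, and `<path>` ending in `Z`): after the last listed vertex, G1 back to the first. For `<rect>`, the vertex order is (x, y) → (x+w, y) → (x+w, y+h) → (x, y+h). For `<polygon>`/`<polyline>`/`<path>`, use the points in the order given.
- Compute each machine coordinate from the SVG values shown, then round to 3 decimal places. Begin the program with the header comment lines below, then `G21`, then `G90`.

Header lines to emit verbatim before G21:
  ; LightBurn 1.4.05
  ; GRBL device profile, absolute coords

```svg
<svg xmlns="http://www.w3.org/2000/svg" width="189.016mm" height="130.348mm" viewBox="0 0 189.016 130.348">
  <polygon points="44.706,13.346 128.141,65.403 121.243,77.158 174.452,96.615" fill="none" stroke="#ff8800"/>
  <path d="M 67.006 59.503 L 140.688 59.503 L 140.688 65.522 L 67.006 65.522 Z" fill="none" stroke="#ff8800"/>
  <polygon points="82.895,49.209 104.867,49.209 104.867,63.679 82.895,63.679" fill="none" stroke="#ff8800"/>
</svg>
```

; LightBurn 1.4.05
; GRBL device profile, absolute coords
G21
G90
G00 X44.706 Y117.002
M4 S470
G1 X128.141 Y64.945 F2258
G1 X121.243 Y53.190
G1 X174.452 Y33.733
G1 X44.706 Y117.002
M5
G00 X67.006 Y70.845
M4 S470
G1 X140.688 Y70.845 F2258
G1 X140.688 Y64.826
G1 X67.006 Y64.826
G1 X67.006 Y70.845
M5
G00 X82.895 Y81.139
M4 S470
G1 X104.867 Y81.139 F2258
G1 X104.867 Y66.669
G1 X82.895 Y66.669
G1 X82.895 Y81.139
M5

1 u = 1 mm; y_m = 130.348 − y.

[1] `<polygon>` closed polygon, #ff8800→score S470 F2258: (44.706,117.002) → (128.141,64.945) → (121.243,53.190) → (174.452,33.733) → (44.706,117.002) (closed)

[2] `<path>` rectangle, #ff8800→score S470 F2258: (67.006,70.845) → (140.688,70.845) → (140.688,64.826) → (67.006,64.826) → (67.006,70.845) (closed)

[3] `<polygon>` rectangle, #ff8800→score S470 F2258: (82.895,81.139) → (104.867,81.139) → (104.867,66.669) → (82.895,66.669) → (82.895,81.139) (closed)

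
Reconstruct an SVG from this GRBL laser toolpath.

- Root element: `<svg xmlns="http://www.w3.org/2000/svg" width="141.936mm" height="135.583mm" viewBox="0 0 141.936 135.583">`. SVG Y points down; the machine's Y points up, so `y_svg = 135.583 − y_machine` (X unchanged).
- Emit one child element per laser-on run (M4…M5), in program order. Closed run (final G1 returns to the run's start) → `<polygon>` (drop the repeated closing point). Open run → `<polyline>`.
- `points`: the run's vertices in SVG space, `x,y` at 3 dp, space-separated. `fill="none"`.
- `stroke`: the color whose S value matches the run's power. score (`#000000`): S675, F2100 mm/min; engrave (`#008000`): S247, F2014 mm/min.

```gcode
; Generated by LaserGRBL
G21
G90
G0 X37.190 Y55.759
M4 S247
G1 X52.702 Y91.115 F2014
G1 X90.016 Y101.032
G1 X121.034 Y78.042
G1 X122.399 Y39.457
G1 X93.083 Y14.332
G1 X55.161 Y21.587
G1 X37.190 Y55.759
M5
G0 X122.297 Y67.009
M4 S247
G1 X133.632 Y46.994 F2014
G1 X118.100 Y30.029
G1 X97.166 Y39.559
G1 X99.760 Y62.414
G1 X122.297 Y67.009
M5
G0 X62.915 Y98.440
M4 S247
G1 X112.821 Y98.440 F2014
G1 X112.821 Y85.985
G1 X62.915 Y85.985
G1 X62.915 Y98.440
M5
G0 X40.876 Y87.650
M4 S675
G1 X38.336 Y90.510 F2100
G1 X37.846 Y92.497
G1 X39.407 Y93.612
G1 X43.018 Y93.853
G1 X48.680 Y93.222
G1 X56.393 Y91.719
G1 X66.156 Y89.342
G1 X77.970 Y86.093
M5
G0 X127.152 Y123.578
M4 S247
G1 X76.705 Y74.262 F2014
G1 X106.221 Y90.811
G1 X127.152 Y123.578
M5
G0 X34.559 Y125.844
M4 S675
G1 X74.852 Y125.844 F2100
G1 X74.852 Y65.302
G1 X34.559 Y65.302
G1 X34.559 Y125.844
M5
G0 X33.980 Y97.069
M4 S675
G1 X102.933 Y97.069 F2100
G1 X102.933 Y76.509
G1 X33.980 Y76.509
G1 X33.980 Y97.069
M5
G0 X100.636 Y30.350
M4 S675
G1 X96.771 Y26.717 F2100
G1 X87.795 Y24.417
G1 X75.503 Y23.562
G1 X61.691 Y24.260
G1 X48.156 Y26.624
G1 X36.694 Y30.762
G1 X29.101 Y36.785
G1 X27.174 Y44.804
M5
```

<svg xmlns="http://www.w3.org/2000/svg" width="141.936mm" height="135.583mm" viewBox="0 0 141.936 135.583">
  <polygon points="37.190,79.824 52.702,44.468 90.016,34.551 121.034,57.541 122.399,96.126 93.083,121.251 55.161,113.996" fill="none" stroke="#008000"/>
  <polygon points="122.297,68.574 133.632,88.589 118.100,105.554 97.166,96.024 99.760,73.169" fill="none" stroke="#008000"/>
  <polygon points="62.915,37.143 112.821,37.143 112.821,49.598 62.915,49.598" fill="none" stroke="#008000"/>
  <polyline points="40.876,47.933 38.336,45.073 37.846,43.086 39.407,41.971 43.018,41.730 48.680,42.361 56.393,43.864 66.156,46.241 77.970,49.490" fill="none" stroke="#000000"/>
  <polygon points="127.152,12.005 76.705,61.321 106.221,44.772" fill="none" stroke="#008000"/>
  <polygon points="34.559,9.739 74.852,9.739 74.852,70.281 34.559,70.281" fill="none" stroke="#000000"/>
  <polygon points="33.980,38.514 102.933,38.514 102.933,59.074 33.980,59.074" fill="none" stroke="#000000"/>
  <polyline points="100.636,105.233 96.771,108.866 87.795,111.166 75.503,112.021 61.691,111.323 48.156,108.959 36.694,104.821 29.101,98.798 27.174,90.779" fill="none" stroke="#000000"/>
</svg>

Machine Y-up, SVG Y-down with viewBox height 135.583, so y_svg = 135.583 − y_machine; X carries over.

Run 1: the run's S247 means `#008000` (engrave). The run returns to its start, so emit a `<polygon>` with points (Y-flipped): 37.190,79.824 52.702,44.468 90.016,34.551 121.034,57.541 122.399,96.126 93.083,121.251 55.161,113.996.

Run 2: S247 ⇒ engrave layer `#008000`. The run returns to its start, so emit a `<polygon>` with points (Y-flipped): 122.297,68.574 133.632,88.589 118.100,105.554 97.166,96.024 99.760,73.169.

Run 3: the run's S247 means `#008000` (engrave). The run returns to its start, so emit a `<polygon>` with points (Y-flipped): 62.915,37.143 112.821,37.143 112.821,49.598 62.915,49.598.

Run 4: the run's S675 means `#000000` (score). The run is open, so emit a `<polyline>` with points (Y-flipped): 40.876,47.933 38.336,45.073 37.846,43.086 39.407,41.971 43.018,41.730 48.680,42.361 56.393,43.864 66.156,46.241 77.970,49.490.

Run 5: S247 ⇒ engrave layer `#008000`. The run returns to its start, so emit a `<polygon>` with points (Y-flipped): 127.152,12.005 76.705,61.321 106.221,44.772.

Run 6: S675 ⇒ score layer `#000000`. The run returns to its start, so emit a `<polygon>` with points (Y-flipped): 34.559,9.739 74.852,9.739 74.852,70.281 34.559,70.281.

Run 7: S675 ⇒ score layer `#000000`. The run returns to its start, so emit a `<polygon>` with points (Y-flipped): 33.980,38.514 102.933,38.514 102.933,59.074 33.980,59.074.

Run 8: the run's S675 means `#000000` (score). The run is open, so emit a `<polyline>` with points (Y-flipped): 100.636,105.233 96.771,108.866 87.795,111.166 75.503,112.021 61.691,111.323 48.156,108.959 36.694,104.821 29.101,98.798 27.174,90.779.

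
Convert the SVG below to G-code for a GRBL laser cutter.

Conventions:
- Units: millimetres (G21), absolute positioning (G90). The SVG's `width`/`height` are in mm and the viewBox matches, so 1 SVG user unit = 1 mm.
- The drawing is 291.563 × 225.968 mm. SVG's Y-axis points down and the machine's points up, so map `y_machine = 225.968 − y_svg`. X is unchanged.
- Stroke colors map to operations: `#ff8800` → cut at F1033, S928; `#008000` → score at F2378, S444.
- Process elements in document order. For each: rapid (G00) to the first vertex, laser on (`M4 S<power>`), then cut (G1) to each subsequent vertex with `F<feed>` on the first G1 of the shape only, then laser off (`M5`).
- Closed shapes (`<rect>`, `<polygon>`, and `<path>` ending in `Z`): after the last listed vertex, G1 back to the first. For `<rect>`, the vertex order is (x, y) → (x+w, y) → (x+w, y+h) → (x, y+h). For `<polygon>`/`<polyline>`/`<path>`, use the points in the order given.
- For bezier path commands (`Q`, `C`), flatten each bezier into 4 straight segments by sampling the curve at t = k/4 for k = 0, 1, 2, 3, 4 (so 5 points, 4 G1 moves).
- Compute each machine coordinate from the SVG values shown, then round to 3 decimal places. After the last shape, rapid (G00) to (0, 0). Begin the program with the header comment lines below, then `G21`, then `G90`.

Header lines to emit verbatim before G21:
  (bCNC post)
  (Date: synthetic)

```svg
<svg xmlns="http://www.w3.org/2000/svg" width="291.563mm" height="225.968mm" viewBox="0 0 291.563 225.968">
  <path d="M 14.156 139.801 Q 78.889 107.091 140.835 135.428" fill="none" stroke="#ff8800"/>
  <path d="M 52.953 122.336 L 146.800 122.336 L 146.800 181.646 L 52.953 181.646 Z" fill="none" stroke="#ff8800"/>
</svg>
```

(bCNC post)
(Date: synthetic)
G21
G90
G00 X14.156 Y86.167
M4 S928
G1 X46.348 Y98.707 F1033
G1 X78.192 Y103.615
G1 X109.688 Y100.893
G1 X140.835 Y90.540
M5
G00 X52.953 Y103.632
M4 S928
G1 X146.800 Y103.632 F1033
G1 X146.800 Y44.322
G1 X52.953 Y44.322
G1 X52.953 Y103.632
M5
G00 X0.000 Y0.000

1 u = 1 mm; y_m = 225.968 − y.

[1] `<path>` quadratic bezier, #ff8800→cut S928 F1033: (14.156,86.167) → (46.348,98.707) → (78.192,103.615) → (109.688,100.893) → (140.835,90.540)

[2] `<path>` rectangle, #ff8800→cut S928 F1033: (52.953,103.632) → (146.800,103.632) → (146.800,44.322) → (52.953,44.322) → (52.953,103.632) (closed)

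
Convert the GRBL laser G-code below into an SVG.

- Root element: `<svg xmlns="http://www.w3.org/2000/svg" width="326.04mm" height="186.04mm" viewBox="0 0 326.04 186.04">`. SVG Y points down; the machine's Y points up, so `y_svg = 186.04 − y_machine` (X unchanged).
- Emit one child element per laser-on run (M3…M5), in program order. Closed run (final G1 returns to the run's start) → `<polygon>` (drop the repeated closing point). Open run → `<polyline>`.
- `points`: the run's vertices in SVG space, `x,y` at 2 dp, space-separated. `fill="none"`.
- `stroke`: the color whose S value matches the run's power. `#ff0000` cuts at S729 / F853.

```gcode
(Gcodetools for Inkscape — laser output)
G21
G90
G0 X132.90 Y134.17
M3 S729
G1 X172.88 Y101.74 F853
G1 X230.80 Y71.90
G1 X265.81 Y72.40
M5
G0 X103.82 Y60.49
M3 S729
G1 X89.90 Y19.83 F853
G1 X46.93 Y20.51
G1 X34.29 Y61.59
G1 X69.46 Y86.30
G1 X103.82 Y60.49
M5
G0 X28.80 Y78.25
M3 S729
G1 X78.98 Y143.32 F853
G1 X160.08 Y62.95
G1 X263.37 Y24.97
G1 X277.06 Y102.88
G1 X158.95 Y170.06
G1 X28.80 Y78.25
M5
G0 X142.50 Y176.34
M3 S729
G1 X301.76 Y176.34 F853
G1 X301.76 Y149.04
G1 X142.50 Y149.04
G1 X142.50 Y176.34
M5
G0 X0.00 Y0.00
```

<svg xmlns="http://www.w3.org/2000/svg" width="326.04mm" height="186.04mm" viewBox="0 0 326.04 186.04">
  <polyline points="132.90,51.87 172.88,84.30 230.80,114.14 265.81,113.64" fill="none" stroke="#ff0000"/>
  <polygon points="103.82,125.55 89.90,166.21 46.93,165.53 34.29,124.45 69.46,99.74" fill="none" stroke="#ff0000"/>
  <polygon points="28.80,107.79 78.98,42.72 160.08,123.09 263.37,161.07 277.06,83.16 158.95,15.98" fill="none" stroke="#ff0000"/>
  <polygon points="142.50,9.70 301.76,9.70 301.76,37.00 142.50,37.00" fill="none" stroke="#ff0000"/>
</svg>

Machine Y-up, SVG Y-down with viewBox height 186.04, so y_svg = 186.04 − y_machine; X carries over. Every run uses S729, so all elements get stroke `#ff0000` (cut).

Run 1: The run is open, so emit a `<polyline>` with points (Y-flipped): 132.90,51.87 172.88,84.30 230.80,114.14 265.81,113.64.

Run 2: The run returns to its start, so emit a `<polygon>` with points (Y-flipped): 103.82,125.55 89.90,166.21 46.93,165.53 34.29,124.45 69.46,99.74.

Run 3: The run returns to its start, so emit a `<polygon>` with points (Y-flipped): 28.80,107.79 78.98,42.72 160.08,123.09 263.37,161.07 277.06,83.16 158.95,15.98.

Run 4: The run returns to its start, so emit a `<polygon>` with points (Y-flipped): 142.50,9.70 301.76,9.70 301.76,37.00 142.50,37.00.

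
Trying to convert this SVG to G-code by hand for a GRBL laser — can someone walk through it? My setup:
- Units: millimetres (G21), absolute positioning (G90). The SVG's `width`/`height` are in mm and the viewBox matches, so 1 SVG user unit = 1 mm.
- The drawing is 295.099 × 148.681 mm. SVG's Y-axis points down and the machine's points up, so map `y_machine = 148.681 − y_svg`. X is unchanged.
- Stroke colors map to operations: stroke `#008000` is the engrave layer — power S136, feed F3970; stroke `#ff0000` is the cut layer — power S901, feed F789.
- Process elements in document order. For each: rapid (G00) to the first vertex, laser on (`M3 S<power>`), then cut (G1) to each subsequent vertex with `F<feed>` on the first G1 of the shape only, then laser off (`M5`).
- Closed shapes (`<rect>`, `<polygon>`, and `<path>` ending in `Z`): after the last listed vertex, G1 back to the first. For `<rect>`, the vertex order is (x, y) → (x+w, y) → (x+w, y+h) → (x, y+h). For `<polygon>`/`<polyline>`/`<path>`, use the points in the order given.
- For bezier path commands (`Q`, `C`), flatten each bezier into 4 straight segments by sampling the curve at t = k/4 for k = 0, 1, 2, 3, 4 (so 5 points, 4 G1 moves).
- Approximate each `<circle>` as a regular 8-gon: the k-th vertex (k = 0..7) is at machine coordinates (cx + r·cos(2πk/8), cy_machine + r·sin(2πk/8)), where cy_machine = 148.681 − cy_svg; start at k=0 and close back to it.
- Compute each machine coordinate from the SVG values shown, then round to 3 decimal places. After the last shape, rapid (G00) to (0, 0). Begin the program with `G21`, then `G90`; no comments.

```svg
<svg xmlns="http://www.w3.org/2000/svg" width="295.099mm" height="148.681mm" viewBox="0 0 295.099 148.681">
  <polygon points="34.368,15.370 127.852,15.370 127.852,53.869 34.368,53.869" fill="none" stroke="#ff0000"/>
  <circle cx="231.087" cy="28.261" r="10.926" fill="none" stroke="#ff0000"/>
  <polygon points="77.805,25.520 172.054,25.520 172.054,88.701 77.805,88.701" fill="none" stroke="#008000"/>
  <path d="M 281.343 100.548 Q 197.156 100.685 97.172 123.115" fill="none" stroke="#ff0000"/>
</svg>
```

Since the viewBox matches the mm dimensions, user units are millimetres directly. The only transform is the Y-flip y_m = 148.681 − y_svg.

Shape 1 is a rectangle drawn with `<polygon>`. Its stroke #ff0000 means cut at S901, F789. After flipping Y the toolpath is (34.368,133.311) → (127.852,133.311) → (127.852,94.812) → (34.368,94.812) → (34.368,133.311), returning to the start.

Shape 2 is a circle drawn with `<circle>`. Its stroke #ff0000 means cut at S901, F789. After flipping Y the toolpath is (242.013,120.420) → (238.813,128.146) → (231.087,131.346) → (223.361,128.146) → (220.161,120.420) → (223.361,112.694) → (231.087,109.494) → (238.813,112.694) → (242.013,120.420), returning to the start.

Shape 3 is a rectangle drawn with `<polygon>`. Its stroke #008000 means engrave at S136, F3970. After flipping Y the toolpath is (77.805,123.161) → (172.054,123.161) → (172.054,59.980) → (77.805,59.980) → (77.805,123.161), returning to the start.

Shape 4 is a quadratic bezier drawn with `<path>`. Its stroke #ff0000 means cut at S901, F789. After flipping Y the toolpath is (281.343,48.133) → (238.262,46.671) → (193.207,42.423) → (146.177,35.388) → (97.172,25.566).

G21
G90
G00 X34.368 Y133.311
M3 S901
G1 X127.852 Y133.311 F789
G1 X127.852 Y94.812
G1 X34.368 Y94.812
G1 X34.368 Y133.311
M5
G00 X242.013 Y120.420
M3 S901
G1 X238.813 Y128.146 F789
G1 X231.087 Y131.346
G1 X223.361 Y128.146
G1 X220.161 Y120.420
G1 X223.361 Y112.694
G1 X231.087 Y109.494
G1 X238.813 Y112.694
G1 X242.013 Y120.420
M5
G00 X77.805 Y123.161
M3 S136
G1 X172.054 Y123.161 F3970
G1 X172.054 Y59.980
G1 X77.805 Y59.980
G1 X77.805 Y123.161
M5
G00 X281.343 Y48.133
M3 S901
G1 X238.262 Y46.671 F789
G1 X193.207 Y42.423
G1 X146.177 Y35.388
G1 X97.172 Y25.566
M5
G00 X0.000 Y0.000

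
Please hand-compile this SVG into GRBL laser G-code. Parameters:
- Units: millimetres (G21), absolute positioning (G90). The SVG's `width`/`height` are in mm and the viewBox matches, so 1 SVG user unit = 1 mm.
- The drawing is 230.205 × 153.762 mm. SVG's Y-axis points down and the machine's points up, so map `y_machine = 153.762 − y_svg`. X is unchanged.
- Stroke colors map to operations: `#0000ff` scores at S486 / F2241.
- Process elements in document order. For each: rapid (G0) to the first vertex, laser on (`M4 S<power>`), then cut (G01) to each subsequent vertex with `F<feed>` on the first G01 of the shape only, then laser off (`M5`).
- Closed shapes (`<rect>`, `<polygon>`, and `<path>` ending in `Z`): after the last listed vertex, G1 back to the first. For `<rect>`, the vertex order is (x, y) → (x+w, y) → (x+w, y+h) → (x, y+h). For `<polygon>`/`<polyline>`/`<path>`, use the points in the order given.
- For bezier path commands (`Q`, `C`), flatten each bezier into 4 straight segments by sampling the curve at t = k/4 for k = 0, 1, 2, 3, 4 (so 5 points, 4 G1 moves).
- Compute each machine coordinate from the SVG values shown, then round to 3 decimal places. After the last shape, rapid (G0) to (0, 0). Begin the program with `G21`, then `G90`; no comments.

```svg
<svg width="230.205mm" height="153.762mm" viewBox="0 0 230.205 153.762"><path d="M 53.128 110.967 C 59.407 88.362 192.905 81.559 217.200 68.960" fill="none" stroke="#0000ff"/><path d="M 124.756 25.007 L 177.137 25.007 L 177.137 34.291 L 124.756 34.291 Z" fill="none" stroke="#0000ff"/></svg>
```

G21
G90
G0 X53.128 Y42.795
M4 S486
G01 X77.997 Y57.123 F2241
G01 X128.408 Y67.551
G01 X182.197 Y76.102
G01 X217.200 Y84.802
M5
G0 X124.756 Y128.755
M4 S486
G01 X177.137 Y128.755 F2241
G01 X177.137 Y119.471
G01 X124.756 Y119.471
G01 X124.756 Y128.755
M5
G0 X0.000 Y0.000

viewBox `0 0 230.205 153.762` with mm width/height → 1 unit = 1 mm. Flip: y_m = 153.762 − y_svg.

**Shape 1** — `<path>` cubic bezier, stroke `#0000ff` → score (S486, F2241). Control points (SVG): P0=(53.128,110.967), P1=(59.407,88.362), P2=(192.905,81.559), P3=(217.200,68.960); sampled at t=k/4. Machine vertices: (53.128,42.795) → (77.997,57.123) → (128.408,67.551) → (182.197,76.102) → (217.200,84.802). Open path.

**Shape 2** — `<path>` rectangle, stroke `#0000ff` → score (S486, F2241). Machine vertices: (124.756,128.755) → (177.137,128.755) → (177.137,119.471) → (124.756,119.471) → (124.756,128.755). Closed: final G1 returns to the first vertex.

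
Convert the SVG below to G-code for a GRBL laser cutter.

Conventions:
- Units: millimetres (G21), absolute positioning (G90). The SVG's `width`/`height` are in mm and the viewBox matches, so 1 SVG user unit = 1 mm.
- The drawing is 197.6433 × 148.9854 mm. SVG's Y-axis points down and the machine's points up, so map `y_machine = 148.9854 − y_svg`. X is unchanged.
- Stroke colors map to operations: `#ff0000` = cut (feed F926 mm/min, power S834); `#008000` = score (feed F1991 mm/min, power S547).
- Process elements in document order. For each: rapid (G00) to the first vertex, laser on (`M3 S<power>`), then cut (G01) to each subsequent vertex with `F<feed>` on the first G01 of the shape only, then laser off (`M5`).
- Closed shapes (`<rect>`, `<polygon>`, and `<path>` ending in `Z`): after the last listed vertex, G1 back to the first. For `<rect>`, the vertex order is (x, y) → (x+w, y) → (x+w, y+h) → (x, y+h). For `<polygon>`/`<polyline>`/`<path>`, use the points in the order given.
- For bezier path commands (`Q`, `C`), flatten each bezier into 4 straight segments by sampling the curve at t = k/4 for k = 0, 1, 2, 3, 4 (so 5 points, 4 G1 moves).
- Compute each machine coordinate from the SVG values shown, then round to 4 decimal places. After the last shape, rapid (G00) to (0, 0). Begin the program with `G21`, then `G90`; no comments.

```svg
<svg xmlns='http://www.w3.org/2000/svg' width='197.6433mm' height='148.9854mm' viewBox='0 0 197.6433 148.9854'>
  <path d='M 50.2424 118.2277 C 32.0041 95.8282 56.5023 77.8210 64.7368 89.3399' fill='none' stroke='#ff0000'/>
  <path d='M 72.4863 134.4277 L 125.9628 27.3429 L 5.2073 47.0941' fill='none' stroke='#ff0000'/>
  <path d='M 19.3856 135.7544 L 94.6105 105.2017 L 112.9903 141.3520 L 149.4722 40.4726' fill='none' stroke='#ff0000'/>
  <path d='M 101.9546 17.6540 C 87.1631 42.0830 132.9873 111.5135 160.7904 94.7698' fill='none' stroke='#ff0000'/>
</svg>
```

viewBox `0 0 197.6433 148.9854` with mm width/height → 1 unit = 1 mm. Flip: y_m = 148.9854 − y_svg.

**Shape 1** — `<path>` cubic bezier, stroke `#ff0000` → cut (S834, F926). Control points (SVG): P0=(50.2424,118.2277), P1=(32.0041,95.8282), P2=(56.5023,77.8210), P3=(64.7368,89.3399); sampled at t=k/4. Machine vertices: (50.2424,30.7577) → (43.6549,46.3411) → (47.5623,57.9210) → (56.4334,63.1412) → (64.7368,59.6455). Open path.

**Shape 2** — `<path>` open polyline, stroke `#ff0000` → cut (S834, F926). Machine vertices: (72.4863,14.5577) → (125.9628,121.6425) → (5.2073,101.8913). Open path.

**Shape 3** — `<path>` open polyline, stroke `#ff0000` → cut (S834, F926). Machine vertices: (19.3856,13.2310) → (94.6105,43.7837) → (112.9903,7.6334) → (149.4722,108.5128). Open path.

**Shape 4** — `<path>` cubic bezier, stroke `#ff0000` → cut (S834, F926). Control points (SVG): P0=(101.9546,17.6540), P1=(87.1631,42.0830), P2=(132.9873,111.5135), P3=(160.7904,94.7698); sampled at t=k/4. Machine vertices: (101.9546,131.3314) → (100.9977,106.6215) → (115.3995,77.3337) → (137.7878,55.7659) → (160.7904,54.2156). Open path.

G21
G90
G00 X50.2424 Y30.7577
M3 S834
G01 X43.6549 Y46.3411 F926
G01 X47.5623 Y57.9210
G01 X56.4334 Y63.1412
G01 X64.7368 Y59.6455
M5
G00 X72.4863 Y14.5577
M3 S834
G01 X125.9628 Y121.6425 F926
G01 X5.2073 Y101.8913
M5
G00 X19.3856 Y13.2310
M3 S834
G01 X94.6105 Y43.7837 F926
G01 X112.9903 Y7.6334
G01 X149.4722 Y108.5128
M5
G00 X101.9546 Y131.3314
M3 S834
G01 X100.9977 Y106.6215 F926
G01 X115.3995 Y77.3337
G01 X137.7878 Y55.7659
G01 X160.7904 Y54.2156
M5
G00 X0.0000 Y0.0000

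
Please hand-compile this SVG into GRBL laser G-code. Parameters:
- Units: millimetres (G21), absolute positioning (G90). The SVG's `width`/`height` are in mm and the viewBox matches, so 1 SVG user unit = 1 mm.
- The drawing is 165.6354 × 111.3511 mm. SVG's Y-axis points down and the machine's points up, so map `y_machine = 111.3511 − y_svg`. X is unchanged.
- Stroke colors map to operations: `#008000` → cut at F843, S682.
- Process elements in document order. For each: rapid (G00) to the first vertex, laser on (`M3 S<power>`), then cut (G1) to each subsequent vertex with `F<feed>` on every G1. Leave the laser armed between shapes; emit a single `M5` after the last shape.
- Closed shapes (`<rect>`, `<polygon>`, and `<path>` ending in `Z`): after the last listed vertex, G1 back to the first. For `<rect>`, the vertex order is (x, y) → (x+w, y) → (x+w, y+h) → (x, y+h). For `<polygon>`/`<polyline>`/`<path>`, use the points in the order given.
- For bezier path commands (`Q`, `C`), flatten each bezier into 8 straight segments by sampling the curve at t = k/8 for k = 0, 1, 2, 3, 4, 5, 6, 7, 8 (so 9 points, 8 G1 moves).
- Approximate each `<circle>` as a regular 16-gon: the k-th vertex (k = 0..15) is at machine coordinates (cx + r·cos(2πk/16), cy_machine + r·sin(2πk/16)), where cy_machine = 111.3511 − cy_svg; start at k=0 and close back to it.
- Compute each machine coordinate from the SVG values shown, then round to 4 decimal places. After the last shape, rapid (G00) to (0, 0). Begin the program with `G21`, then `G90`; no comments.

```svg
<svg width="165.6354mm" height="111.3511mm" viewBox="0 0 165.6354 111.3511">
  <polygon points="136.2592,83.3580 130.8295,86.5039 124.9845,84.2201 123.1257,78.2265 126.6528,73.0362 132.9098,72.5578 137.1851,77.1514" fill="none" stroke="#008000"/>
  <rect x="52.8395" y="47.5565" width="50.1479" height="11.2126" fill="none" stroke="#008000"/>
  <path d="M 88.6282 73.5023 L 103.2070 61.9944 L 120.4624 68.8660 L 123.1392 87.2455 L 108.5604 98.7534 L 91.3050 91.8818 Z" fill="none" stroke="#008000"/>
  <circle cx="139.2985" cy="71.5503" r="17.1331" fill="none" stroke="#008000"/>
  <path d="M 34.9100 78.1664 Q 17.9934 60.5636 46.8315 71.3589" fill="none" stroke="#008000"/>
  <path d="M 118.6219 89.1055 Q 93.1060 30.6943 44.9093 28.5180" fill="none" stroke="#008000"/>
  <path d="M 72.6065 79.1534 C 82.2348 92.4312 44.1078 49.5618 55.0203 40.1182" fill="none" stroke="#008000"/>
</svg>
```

viewBox `0 0 165.6354 111.3511` with mm width/height → 1 unit = 1 mm. Flip: y_m = 111.3511 − y_svg.

**Shape 1** — `<polygon>` regular polygon, stroke `#008000` → cut (S682, F843). Machine vertices: (136.2592,27.9931) → (130.8295,24.8472) → (124.9845,27.1310) → (123.1257,33.1246) → (126.6528,38.3149) → (132.9098,38.7933) → (137.1851,34.1997) → (136.2592,27.9931). Closed: final G1 returns to the first vertex.

**Shape 2** — `<rect>` rectangle, stroke `#008000` → cut (S682, F843). Machine vertices: (52.8395,63.7946) → (102.9874,63.7946) → (102.9874,52.5820) → (52.8395,52.5820) → (52.8395,63.7946). Closed: final G1 returns to the first vertex.

**Shape 3** — `<path>` regular polygon, stroke `#008000` → cut (S682, F843). Machine vertices: (88.6282,37.8488) → (103.2070,49.3567) → (120.4624,42.4851) → (123.1392,24.1056) → (108.5604,12.5977) → (91.3050,19.4693) → (88.6282,37.8488). Closed: final G1 returns to the first vertex.

**Shape 4** — `<circle>` circle, stroke `#008000` → cut (S682, F843). Machine vertices: (156.4316,39.8008) → (155.1274,46.3574) → (151.4134,51.9157) → (145.8551,55.6297) → (139.2985,56.9339) → (132.7419,55.6297) → (127.1836,51.9157) → (123.4696,46.3574) → (122.1654,39.8008) → (123.4696,33.2442) → (127.1836,27.6859) → (132.7419,23.9719) → (139.2985,22.6677) → (145.8551,23.9719) → (151.4134,27.6859) → (155.1274,33.2442) → (156.4316,39.8008). Closed: final G1 returns to the first vertex.

**Shape 5** — `<path>` quadratic bezier, stroke `#008000` → cut (S682, F843). Control points (SVG): P0=(34.9100,78.1664), P1=(17.9934,60.5636), P2=(46.8315,71.3589); sampled at t=k/8. Machine vertices: (34.9100,33.1847) → (31.3958,37.1417) → (29.3114,40.2112) → (28.6568,42.3933) → (29.4321,43.6880) → (31.6372,44.0952) → (35.2721,43.6150) → (40.3369,42.2473) → (46.8315,39.9922). Open path.

**Shape 6** — `<path>` quadratic bezier, stroke `#008000` → cut (S682, F843). Control points (SVG): P0=(118.6219,89.1055), P1=(93.1060,30.6943), P2=(44.9093,28.5180); sampled at t=k/8. Machine vertices: (118.6219,22.2456) → (111.8885,35.9697) → (104.4464,47.9365) → (96.2955,58.1460) → (87.4358,66.5981) → (77.8673,73.2928) → (67.5901,78.2303) → (56.6041,81.4104) → (44.9093,82.8331). Open path.

**Shape 7** — `<path>` cubic bezier, stroke `#008000` → cut (S682, F843). Control points (SVG): P0=(72.6065,79.1534), P1=(82.2348,92.4312), P2=(44.1078,49.5618), P3=(55.0203,40.1182); sampled at t=k/8. Machine vertices: (72.6065,32.1977) → (74.1676,29.6755) → (72.3860,31.3674) → (68.3960,36.2237) → (63.3318,43.1948) → (58.3279,51.2309) → (54.5184,59.2824) → (53.0378,66.2997) → (55.0203,71.2329). Open path.

G21
G90
G00 X136.2592 Y27.9931
M3 S682
G1 X130.8295 Y24.8472 F843
G1 X124.9845 Y27.1310 F843
G1 X123.1257 Y33.1246 F843
G1 X126.6528 Y38.3149 F843
G1 X132.9098 Y38.7933 F843
G1 X137.1851 Y34.1997 F843
G1 X136.2592 Y27.9931 F843
G00 X52.8395 Y63.7946
M3 S682
G1 X102.9874 Y63.7946 F843
G1 X102.9874 Y52.5820 F843
G1 X52.8395 Y52.5820 F843
G1 X52.8395 Y63.7946 F843
G00 X88.6282 Y37.8488
M3 S682
G1 X103.2070 Y49.3567 F843
G1 X120.4624 Y42.4851 F843
G1 X123.1392 Y24.1056 F843
G1 X108.5604 Y12.5977 F843
G1 X91.3050 Y19.4693 F843
G1 X88.6282 Y37.8488 F843
G00 X156.4316 Y39.8008
M3 S682
G1 X155.1274 Y46.3574 F843
G1 X151.4134 Y51.9157 F843
G1 X145.8551 Y55.6297 F843
G1 X139.2985 Y56.9339 F843
G1 X132.7419 Y55.6297 F843
G1 X127.1836 Y51.9157 F843
G1 X123.4696 Y46.3574 F843
G1 X122.1654 Y39.8008 F843
G1 X123.4696 Y33.2442 F843
G1 X127.1836 Y27.6859 F843
G1 X132.7419 Y23.9719 F843
G1 X139.2985 Y22.6677 F843
G1 X145.8551 Y23.9719 F843
G1 X151.4134 Y27.6859 F843
G1 X155.1274 Y33.2442 F843
G1 X156.4316 Y39.8008 F843
G00 X34.9100 Y33.1847
M3 S682
G1 X31.3958 Y37.1417 F843
G1 X29.3114 Y40.2112 F843
G1 X28.6568 Y42.3933 F843
G1 X29.4321 Y43.6880 F843
G1 X31.6372 Y44.0952 F843
G1 X35.2721 Y43.6150 F843
G1 X40.3369 Y42.2473 F843
G1 X46.8315 Y39.9922 F843
G00 X118.6219 Y22.2456
M3 S682
G1 X111.8885 Y35.9697 F843
G1 X104.4464 Y47.9365 F843
G1 X96.2955 Y58.1460 F843
G1 X87.4358 Y66.5981 F843
G1 X77.8673 Y73.2928 F843
G1 X67.5901 Y78.2303 F843
G1 X56.6041 Y81.4104 F843
G1 X44.9093 Y82.8331 F843
G00 X72.6065 Y32.1977
M3 S682
G1 X74.1676 Y29.6755 F843
G1 X72.3860 Y31.3674 F843
G1 X68.3960 Y36.2237 F843
G1 X63.3318 Y43.1948 F843
G1 X58.3279 Y51.2309 F843
G1 X54.5184 Y59.2824 F843
G1 X53.0378 Y66.2997 F843
G1 X55.0203 Y71.2329 F843
M5
G00 X0.0000 Y0.0000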